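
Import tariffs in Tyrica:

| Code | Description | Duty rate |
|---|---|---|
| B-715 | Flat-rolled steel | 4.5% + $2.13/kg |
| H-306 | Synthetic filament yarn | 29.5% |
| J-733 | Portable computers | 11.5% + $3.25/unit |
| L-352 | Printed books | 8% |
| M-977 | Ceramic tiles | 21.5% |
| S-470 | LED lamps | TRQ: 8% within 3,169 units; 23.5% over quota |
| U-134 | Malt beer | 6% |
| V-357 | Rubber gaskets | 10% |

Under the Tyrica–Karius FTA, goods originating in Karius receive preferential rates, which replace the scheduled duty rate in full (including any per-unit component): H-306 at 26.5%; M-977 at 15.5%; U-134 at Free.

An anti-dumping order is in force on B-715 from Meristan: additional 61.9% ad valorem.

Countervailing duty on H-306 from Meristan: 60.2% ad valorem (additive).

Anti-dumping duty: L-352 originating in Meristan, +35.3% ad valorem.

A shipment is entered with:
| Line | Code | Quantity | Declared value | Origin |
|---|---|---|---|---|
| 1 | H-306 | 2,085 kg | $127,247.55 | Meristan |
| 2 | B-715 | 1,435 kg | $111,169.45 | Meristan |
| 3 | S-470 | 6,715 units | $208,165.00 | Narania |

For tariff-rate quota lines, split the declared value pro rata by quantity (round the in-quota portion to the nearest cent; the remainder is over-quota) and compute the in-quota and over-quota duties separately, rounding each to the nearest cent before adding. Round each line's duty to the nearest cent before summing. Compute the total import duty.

$224,705.84

Line 1 (H-306, Meristan, 2,085 kg, $127,247.55):
Base rate for H-306 is 29.5%.
H-306 has an FTA preferential rate, but origin Meristan is not Karius; base rate stands.
Additional duty on H-306 from Meristan: +60.2%. Applied ad valorem rate: 29.5% + 60.2% = 89.7%.
Duty = $127,247.55 × 89.7% = $114,141.05.
Line 2 (B-715, Meristan, 1,435 kg, $111,169.45):
Base rate for B-715 is 4.5% + $2.13/kg.
Additional duty on B-715 from Meristan: +61.9%. Applied ad valorem rate: 4.5% + 61.9% = 66.4%.
Duty = $111,169.45 × 66.4% + 1,435 × $2.13 = $76,873.06.
Line 3 (S-470, Narania, 6,715 units, $208,165.00):
Code S-470 is under a tariff-rate quota (threshold 3,169 units). In-quota: 3,169 units at 8%; over-quota: 3,546 units at 23.5%.
Pro-rata value split: in-quota = $208,165.00 × 3,169/6,715 = $98,239.00; over-quota = $208,165.00 − $98,239.00 = $109,926.00.
In-quota duty = $98,239.00 × 8% = $7,859.12. Over-quota duty = $109,926.00 × 23.5% = $25,832.61.
Line duty = $7,859.12 + $25,832.61 = $33,691.73.
Total = $114,141.05 + $76,873.06 + $33,691.73 = $224,705.84.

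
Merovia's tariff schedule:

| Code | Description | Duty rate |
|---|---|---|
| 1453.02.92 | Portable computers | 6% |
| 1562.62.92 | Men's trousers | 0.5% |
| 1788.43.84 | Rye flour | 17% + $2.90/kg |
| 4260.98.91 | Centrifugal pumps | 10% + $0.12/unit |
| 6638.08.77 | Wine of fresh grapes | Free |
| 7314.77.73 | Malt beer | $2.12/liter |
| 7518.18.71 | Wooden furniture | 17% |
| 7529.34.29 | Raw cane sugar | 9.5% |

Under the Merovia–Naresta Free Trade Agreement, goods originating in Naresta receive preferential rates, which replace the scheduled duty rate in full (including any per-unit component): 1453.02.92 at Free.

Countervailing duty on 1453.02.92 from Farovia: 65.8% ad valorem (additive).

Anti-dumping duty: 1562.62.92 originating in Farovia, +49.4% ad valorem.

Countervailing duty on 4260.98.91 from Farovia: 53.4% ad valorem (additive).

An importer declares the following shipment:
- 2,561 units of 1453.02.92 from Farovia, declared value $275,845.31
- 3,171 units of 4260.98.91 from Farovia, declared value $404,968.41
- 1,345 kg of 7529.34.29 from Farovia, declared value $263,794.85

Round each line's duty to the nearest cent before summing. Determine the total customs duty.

Line 1 (1453.02.92, Farovia, 2,561 units, $275,845.31):
Base rate for 1453.02.92 is 6%.
1453.02.92 has an FTA preferential rate, but origin Farovia is not Naresta; base rate stands.
Additional duty on 1453.02.92 from Farovia: +65.8%. Applied ad valorem rate: 6% + 65.8% = 71.8%.
Duty = $275,845.31 × 71.8% = $198,056.93.
Line 2 (4260.98.91, Farovia, 3,171 units, $404,968.41):
Base rate for 4260.98.91 is 10% + $0.12/unit.
Additional duty on 4260.98.91 from Farovia: +53.4%. Applied ad valorem rate: 10% + 53.4% = 63.4%.
Duty = $404,968.41 × 63.4% + 3,171 × $0.12 = $257,130.49.
Line 3 (7529.34.29, Farovia, 1,345 kg, $263,794.85):
Base rate for 7529.34.29 is 9.5%.
Duty = $263,794.85 × 9.5% = $25,060.51.
Total = $198,056.93 + $257,130.49 + $25,060.51 = $480,247.93.

$480,247.93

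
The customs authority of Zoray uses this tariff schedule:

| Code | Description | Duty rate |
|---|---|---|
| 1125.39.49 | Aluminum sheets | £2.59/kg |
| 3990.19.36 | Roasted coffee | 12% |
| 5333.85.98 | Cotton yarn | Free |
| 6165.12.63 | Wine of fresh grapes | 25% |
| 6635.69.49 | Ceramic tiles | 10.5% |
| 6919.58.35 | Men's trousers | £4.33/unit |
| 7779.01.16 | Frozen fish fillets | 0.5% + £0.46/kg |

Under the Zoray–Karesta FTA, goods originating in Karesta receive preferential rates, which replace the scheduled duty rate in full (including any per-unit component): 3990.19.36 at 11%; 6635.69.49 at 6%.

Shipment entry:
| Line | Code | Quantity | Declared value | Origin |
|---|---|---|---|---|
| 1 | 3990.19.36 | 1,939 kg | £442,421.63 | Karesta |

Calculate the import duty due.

£48,666.38

Line 1 (3990.19.36, Karesta, 1,939 kg, £442,421.63):
Base rate for 3990.19.36 is 12%.
Origin Karesta qualifies under the Zoray–Karesta agreement and 3990.19.36 is covered: preferential rate 11% applies instead.
Duty = £442,421.63 × 11% = £48,666.38.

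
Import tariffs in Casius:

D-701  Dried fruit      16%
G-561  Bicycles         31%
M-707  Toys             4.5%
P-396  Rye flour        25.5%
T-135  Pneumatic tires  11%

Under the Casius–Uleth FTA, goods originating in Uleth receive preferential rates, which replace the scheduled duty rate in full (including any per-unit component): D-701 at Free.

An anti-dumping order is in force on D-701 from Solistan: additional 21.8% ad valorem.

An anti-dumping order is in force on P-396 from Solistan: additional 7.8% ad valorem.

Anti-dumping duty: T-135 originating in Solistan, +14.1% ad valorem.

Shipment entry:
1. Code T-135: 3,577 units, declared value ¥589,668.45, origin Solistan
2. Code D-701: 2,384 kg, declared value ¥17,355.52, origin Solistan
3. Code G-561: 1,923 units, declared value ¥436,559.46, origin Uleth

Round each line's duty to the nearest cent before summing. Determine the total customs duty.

Line 1 (T-135, Solistan, 3,577 units, ¥589,668.45):
Base rate for T-135 is 11%.
Additional duty on T-135 from Solistan: +14.1%. Applied ad valorem rate: 11% + 14.1% = 25.1%.
Duty = ¥589,668.45 × 25.1% = ¥148,006.78.
Line 2 (D-701, Solistan, 2,384 kg, ¥17,355.52):
Base rate for D-701 is 16%.
D-701 has an FTA preferential rate, but origin Solistan is not Uleth; base rate stands.
Additional duty on D-701 from Solistan: +21.8%. Applied ad valorem rate: 16% + 21.8% = 37.8%.
Duty = ¥17,355.52 × 37.8% = ¥6,560.39.
Line 3 (G-561, Uleth, 1,923 units, ¥436,559.46):
Base rate for G-561 is 31%.
Origin Uleth is the FTA partner but G-561 is not on the preference list; base rate stands.
Duty = ¥436,559.46 × 31% = ¥135,333.43.
Total = ¥148,006.78 + ¥6,560.39 + ¥135,333.43 = ¥289,900.60.

¥289,900.60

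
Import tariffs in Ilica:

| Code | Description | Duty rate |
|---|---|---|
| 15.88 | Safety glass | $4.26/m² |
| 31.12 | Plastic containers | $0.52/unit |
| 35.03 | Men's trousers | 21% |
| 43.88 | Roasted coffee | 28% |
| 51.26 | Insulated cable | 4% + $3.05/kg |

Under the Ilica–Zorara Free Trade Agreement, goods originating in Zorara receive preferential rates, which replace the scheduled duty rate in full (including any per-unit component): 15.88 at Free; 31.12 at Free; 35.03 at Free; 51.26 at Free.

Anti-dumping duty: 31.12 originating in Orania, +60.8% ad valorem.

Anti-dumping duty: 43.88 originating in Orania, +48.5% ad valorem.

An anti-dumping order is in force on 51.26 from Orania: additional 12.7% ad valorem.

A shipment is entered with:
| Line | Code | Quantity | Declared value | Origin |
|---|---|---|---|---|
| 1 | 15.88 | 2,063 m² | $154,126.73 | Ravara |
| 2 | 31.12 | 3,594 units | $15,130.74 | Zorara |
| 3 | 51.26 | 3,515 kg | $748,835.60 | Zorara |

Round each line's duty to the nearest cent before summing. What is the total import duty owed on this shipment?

$8,788.38

Line 1 (15.88, Ravara, 2,063 m², $154,126.73):
Base rate for 15.88 is $4.26/m².
15.88 has an FTA preferential rate, but origin Ravara is not Zorara; base rate stands.
Duty = 2,063 × $4.26 = $8,788.38.
Line 2 (31.12, Zorara, 3,594 units, $15,130.74):
Base rate for 31.12 is $0.52/unit.
Origin Zorara qualifies under the Ilica–Zorara agreement and 31.12 is covered: preferential rate Free applies instead.
The additional-duty order on 31.12 targets Orania, not Zorara; it does not apply.
Duty = $15,130.74 × 0% = $0.00.
Line 3 (51.26, Zorara, 3,515 kg, $748,835.60):
Base rate for 51.26 is 4% + $3.05/kg.
Origin Zorara qualifies under the Ilica–Zorara agreement and 51.26 is covered: preferential rate Free applies instead.
The additional-duty order on 51.26 targets Orania, not Zorara; it does not apply.
Duty = $748,835.60 × 0% = $0.00.
Total = $8,788.38 + $0.00 + $0.00 = $8,788.38.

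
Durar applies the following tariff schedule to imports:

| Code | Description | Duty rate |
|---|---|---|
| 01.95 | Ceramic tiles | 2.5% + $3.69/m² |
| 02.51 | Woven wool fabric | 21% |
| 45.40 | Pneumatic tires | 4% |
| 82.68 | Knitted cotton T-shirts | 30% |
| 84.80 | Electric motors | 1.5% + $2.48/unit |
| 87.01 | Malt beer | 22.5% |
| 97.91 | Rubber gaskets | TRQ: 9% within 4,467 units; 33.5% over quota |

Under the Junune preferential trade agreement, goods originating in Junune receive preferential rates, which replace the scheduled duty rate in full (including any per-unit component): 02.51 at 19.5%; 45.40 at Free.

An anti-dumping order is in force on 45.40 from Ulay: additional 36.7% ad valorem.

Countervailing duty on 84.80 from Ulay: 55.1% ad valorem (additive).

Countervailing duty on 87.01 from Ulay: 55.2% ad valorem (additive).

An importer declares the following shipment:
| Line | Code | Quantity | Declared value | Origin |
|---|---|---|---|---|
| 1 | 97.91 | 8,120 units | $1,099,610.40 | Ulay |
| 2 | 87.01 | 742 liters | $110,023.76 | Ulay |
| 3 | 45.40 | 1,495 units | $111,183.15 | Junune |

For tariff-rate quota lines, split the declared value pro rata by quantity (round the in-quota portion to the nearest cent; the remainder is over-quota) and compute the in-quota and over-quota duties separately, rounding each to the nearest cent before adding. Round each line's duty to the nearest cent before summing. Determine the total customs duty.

$305,652.26

Line 1 (97.91, Ulay, 8,120 units, $1,099,610.40):
Code 97.91 is under a tariff-rate quota (threshold 4,467 units). In-quota: 4,467 units at 9%; over-quota: 3,653 units at 33.5%.
Pro-rata value split: in-quota = $1,099,610.40 × 4,467/8,120 = $604,921.14; over-quota = $1,099,610.40 − $604,921.14 = $494,689.26.
In-quota duty = $604,921.14 × 9% = $54,442.90. Over-quota duty = $494,689.26 × 33.5% = $165,720.90.
Line duty = $54,442.90 + $165,720.90 = $220,163.80.
Line 2 (87.01, Ulay, 742 liters, $110,023.76):
Base rate for 87.01 is 22.5%.
Additional duty on 87.01 from Ulay: +55.2%. Applied ad valorem rate: 22.5% + 55.2% = 77.7%.
Duty = $110,023.76 × 77.7% = $85,488.46.
Line 3 (45.40, Junune, 1,495 units, $111,183.15):
Base rate for 45.40 is 4%.
Origin Junune qualifies under the Durar–Junune agreement and 45.40 is covered: preferential rate Free applies instead.
The additional-duty order on 45.40 targets Ulay, not Junune; it does not apply.
Duty = $111,183.15 × 0% = $0.00.
Total = $220,163.80 + $85,488.46 + $0.00 = $305,652.26.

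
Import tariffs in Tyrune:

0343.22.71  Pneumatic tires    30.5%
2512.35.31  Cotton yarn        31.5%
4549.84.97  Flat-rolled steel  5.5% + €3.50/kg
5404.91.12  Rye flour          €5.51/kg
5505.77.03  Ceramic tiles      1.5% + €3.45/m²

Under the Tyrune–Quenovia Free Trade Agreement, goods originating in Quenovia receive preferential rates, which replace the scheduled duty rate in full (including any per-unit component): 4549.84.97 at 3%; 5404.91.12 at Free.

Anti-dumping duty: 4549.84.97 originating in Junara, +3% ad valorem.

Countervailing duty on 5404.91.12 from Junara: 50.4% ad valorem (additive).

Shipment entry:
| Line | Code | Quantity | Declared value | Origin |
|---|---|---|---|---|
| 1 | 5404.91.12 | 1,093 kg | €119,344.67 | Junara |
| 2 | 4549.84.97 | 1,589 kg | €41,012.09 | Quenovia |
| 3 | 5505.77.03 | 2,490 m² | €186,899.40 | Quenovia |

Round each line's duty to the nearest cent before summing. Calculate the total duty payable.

Line 1 (5404.91.12, Junara, 1,093 kg, €119,344.67):
Base rate for 5404.91.12 is €5.51/kg.
5404.91.12 has an FTA preferential rate, but origin Junara is not Quenovia; base rate stands.
Additional duty on 5404.91.12 from Junara: +50.4% ad valorem. Applied ad valorem rate = 50.4%.
Duty = €119,344.67 × 50.4% + 1,093 × €5.51 = €66,172.14.
Line 2 (4549.84.97, Quenovia, 1,589 kg, €41,012.09):
Base rate for 4549.84.97 is 5.5% + €3.50/kg.
Origin Quenovia qualifies under the Tyrune–Quenovia agreement and 4549.84.97 is covered: preferential rate 3% applies instead.
The additional-duty order on 4549.84.97 targets Junara, not Quenovia; it does not apply.
Duty = €41,012.09 × 3% = €1,230.36.
Line 3 (5505.77.03, Quenovia, 2,490 m², €186,899.40):
Base rate for 5505.77.03 is 1.5% + €3.45/m².
Origin Quenovia is the FTA partner but 5505.77.03 is not on the preference list; base rate stands.
Duty = €186,899.40 × 1.5% + 2,490 × €3.45 = €11,393.99.
Total = €66,172.14 + €1,230.36 + €11,393.99 = €78,796.49.

€78,796.49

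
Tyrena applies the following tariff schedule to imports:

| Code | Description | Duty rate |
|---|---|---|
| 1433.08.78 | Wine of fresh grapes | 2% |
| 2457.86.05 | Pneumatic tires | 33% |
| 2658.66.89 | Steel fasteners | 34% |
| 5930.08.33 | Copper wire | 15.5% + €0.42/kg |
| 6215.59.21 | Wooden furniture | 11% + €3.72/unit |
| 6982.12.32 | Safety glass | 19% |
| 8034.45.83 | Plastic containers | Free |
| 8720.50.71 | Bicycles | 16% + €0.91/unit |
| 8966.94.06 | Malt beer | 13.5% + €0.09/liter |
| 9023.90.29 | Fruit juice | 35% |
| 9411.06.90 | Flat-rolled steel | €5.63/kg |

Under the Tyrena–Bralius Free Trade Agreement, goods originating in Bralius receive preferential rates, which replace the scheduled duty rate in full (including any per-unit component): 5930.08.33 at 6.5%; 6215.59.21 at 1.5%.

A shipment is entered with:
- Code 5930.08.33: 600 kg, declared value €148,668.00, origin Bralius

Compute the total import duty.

€9,663.42

Line 1 (5930.08.33, Bralius, 600 kg, €148,668.00):
Base rate for 5930.08.33 is 15.5% + €0.42/kg.
Origin Bralius qualifies under the Tyrena–Bralius agreement and 5930.08.33 is covered: preferential rate 6.5% applies instead.
Duty = €148,668.00 × 6.5% = €9,663.42.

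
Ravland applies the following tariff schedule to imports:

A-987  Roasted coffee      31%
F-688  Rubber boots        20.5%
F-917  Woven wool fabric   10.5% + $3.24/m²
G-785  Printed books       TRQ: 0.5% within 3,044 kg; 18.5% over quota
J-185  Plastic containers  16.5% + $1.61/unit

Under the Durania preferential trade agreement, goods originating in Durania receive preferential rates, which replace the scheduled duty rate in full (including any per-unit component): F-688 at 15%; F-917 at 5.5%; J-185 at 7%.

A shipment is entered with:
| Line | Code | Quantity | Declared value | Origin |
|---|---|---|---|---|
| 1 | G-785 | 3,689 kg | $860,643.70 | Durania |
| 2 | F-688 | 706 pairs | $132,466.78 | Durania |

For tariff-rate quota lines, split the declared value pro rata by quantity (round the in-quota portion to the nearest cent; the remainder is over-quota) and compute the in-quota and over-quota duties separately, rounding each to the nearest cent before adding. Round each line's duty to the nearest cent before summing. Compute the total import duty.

$51,259.37

Line 1 (G-785, Durania, 3,689 kg, $860,643.70):
Code G-785 is under a tariff-rate quota (threshold 3,044 kg). In-quota: 3,044 kg at 0.5%; over-quota: 645 kg at 18.5%.
Pro-rata value split: in-quota = $860,643.70 × 3,044/3,689 = $710,165.20; over-quota = $860,643.70 − $710,165.20 = $150,478.50.
In-quota duty = $710,165.20 × 0.5% = $3,550.83. Over-quota duty = $150,478.50 × 18.5% = $27,838.52.
Line duty = $3,550.83 + $27,838.52 = $31,389.35.
Line 2 (F-688, Durania, 706 pairs, $132,466.78):
Base rate for F-688 is 20.5%.
Origin Durania qualifies under the Ravland–Durania agreement and F-688 is covered: preferential rate 15% applies instead.
Duty = $132,466.78 × 15% = $19,870.02.
Total = $31,389.35 + $19,870.02 = $51,259.37.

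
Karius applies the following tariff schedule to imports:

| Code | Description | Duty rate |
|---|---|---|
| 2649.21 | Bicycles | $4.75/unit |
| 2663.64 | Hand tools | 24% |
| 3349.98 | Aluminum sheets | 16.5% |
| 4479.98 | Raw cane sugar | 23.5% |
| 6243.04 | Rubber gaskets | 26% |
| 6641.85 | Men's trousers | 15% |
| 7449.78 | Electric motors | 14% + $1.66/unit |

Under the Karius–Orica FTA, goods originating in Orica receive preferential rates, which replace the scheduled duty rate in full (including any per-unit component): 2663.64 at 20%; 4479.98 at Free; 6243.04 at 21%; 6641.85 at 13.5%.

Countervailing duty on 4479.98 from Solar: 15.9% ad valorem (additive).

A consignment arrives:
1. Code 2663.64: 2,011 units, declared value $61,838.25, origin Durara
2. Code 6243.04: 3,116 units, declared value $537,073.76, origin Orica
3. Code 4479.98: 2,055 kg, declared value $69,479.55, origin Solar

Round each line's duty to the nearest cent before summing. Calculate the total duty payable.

$155,001.61

Line 1 (2663.64, Durara, 2,011 units, $61,838.25):
Base rate for 2663.64 is 24%.
2663.64 has an FTA preferential rate, but origin Durara is not Orica; base rate stands.
Duty = $61,838.25 × 24% = $14,841.18.
Line 2 (6243.04, Orica, 3,116 units, $537,073.76):
Base rate for 6243.04 is 26%.
Origin Orica qualifies under the Karius–Orica agreement and 6243.04 is covered: preferential rate 21% applies instead.
Duty = $537,073.76 × 21% = $112,785.49.
Line 3 (4479.98, Solar, 2,055 kg, $69,479.55):
Base rate for 4479.98 is 23.5%.
4479.98 has an FTA preferential rate, but origin Solar is not Orica; base rate stands.
Additional duty on 4479.98 from Solar: +15.9%. Applied ad valorem rate: 23.5% + 15.9% = 39.4%.
Duty = $69,479.55 × 39.4% = $27,374.94.
Total = $14,841.18 + $112,785.49 + $27,374.94 = $155,001.61.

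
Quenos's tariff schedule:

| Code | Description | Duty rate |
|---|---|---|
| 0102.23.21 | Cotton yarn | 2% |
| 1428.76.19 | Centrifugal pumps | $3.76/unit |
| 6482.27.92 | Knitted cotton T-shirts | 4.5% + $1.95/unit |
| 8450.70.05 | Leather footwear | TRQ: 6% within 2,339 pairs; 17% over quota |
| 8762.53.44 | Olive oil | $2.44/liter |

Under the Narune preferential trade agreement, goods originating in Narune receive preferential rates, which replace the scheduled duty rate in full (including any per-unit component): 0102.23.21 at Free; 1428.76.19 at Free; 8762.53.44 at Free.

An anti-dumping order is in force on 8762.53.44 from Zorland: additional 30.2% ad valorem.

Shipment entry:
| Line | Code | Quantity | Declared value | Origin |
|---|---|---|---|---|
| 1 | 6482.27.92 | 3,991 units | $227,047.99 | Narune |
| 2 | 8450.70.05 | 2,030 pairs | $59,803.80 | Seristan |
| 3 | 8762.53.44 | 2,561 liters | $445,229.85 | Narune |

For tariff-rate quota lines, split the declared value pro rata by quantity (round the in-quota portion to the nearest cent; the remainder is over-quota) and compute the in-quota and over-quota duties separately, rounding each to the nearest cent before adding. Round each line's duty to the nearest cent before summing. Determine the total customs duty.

Line 1 (6482.27.92, Narune, 3,991 units, $227,047.99):
Base rate for 6482.27.92 is 4.5% + $1.95/unit.
Origin Narune is the FTA partner but 6482.27.92 is not on the preference list; base rate stands.
Duty = $227,047.99 × 4.5% + 3,991 × $1.95 = $17,999.61.
Line 2 (8450.70.05, Seristan, 2,030 pairs, $59,803.80):
Code 8450.70.05 is under a tariff-rate quota (threshold 2,339 pairs). Quantity 2,030 pairs is within the quota, so the in-quota rate 6% applies to the full value.
Duty = $59,803.80 × 6% = $3,588.23.
Line 3 (8762.53.44, Narune, 2,561 liters, $445,229.85):
Base rate for 8762.53.44 is $2.44/liter.
Origin Narune qualifies under the Quenos–Narune agreement and 8762.53.44 is covered: preferential rate Free applies instead.
The additional-duty order on 8762.53.44 targets Zorland, not Narune; it does not apply.
Duty = $445,229.85 × 0% = $0.00.
Total = $17,999.61 + $3,588.23 + $0.00 = $21,587.84.

$21,587.84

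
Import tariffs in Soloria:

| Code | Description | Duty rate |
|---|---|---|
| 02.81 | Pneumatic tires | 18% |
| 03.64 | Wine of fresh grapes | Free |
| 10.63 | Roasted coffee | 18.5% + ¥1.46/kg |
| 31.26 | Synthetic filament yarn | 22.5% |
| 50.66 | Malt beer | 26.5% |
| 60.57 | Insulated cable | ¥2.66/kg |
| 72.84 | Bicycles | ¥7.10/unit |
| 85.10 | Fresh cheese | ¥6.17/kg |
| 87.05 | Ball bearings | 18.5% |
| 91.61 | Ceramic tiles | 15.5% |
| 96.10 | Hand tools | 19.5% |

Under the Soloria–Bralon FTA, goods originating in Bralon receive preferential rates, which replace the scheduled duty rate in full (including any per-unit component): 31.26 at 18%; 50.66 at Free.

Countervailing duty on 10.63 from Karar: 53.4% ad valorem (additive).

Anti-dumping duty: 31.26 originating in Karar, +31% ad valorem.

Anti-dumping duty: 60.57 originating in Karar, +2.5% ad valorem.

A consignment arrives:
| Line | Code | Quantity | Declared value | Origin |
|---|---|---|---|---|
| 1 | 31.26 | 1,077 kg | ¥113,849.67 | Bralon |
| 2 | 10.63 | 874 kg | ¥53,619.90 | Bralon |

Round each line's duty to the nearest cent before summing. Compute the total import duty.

Line 1 (31.26, Bralon, 1,077 kg, ¥113,849.67):
Base rate for 31.26 is 22.5%.
Origin Bralon qualifies under the Soloria–Bralon agreement and 31.26 is covered: preferential rate 18% applies instead.
The additional-duty order on 31.26 targets Karar, not Bralon; it does not apply.
Duty = ¥113,849.67 × 18% = ¥20,492.94.
Line 2 (10.63, Bralon, 874 kg, ¥53,619.90):
Base rate for 10.63 is 18.5% + ¥1.46/kg.
Origin Bralon is the FTA partner but 10.63 is not on the preference list; base rate stands.
The additional-duty order on 10.63 targets Karar, not Bralon; it does not apply.
Duty = ¥53,619.90 × 18.5% + 874 × ¥1.46 = ¥11,195.72.
Total = ¥20,492.94 + ¥11,195.72 = ¥31,688.66.

¥31,688.66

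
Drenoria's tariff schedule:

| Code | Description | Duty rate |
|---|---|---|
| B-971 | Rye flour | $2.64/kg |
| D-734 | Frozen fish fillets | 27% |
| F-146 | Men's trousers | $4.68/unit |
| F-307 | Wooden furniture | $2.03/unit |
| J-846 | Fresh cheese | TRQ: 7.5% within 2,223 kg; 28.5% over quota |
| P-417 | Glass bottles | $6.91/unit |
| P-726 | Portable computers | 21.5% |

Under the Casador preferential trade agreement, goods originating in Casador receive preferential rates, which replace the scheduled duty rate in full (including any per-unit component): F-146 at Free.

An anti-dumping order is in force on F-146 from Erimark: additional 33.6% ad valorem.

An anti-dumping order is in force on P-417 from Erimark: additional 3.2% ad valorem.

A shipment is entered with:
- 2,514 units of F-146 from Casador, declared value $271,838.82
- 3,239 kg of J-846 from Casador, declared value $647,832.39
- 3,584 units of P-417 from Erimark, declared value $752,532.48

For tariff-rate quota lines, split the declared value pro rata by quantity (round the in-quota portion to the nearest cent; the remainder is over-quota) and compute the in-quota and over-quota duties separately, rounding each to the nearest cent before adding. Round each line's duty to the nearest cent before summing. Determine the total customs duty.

$140,108.05

Line 1 (F-146, Casador, 2,514 units, $271,838.82):
Base rate for F-146 is $4.68/unit.
Origin Casador qualifies under the Drenoria–Casador agreement and F-146 is covered: preferential rate Free applies instead.
The additional-duty order on F-146 targets Erimark, not Casador; it does not apply.
Duty = $271,838.82 × 0% = $0.00.
Line 2 (J-846, Casador, 3,239 kg, $647,832.39):
Code J-846 is under a tariff-rate quota (threshold 2,223 kg). In-quota: 2,223 kg at 7.5%; over-quota: 1,016 kg at 28.5%.
Pro-rata value split: in-quota = $647,832.39 × 2,223/3,239 = $444,622.23; over-quota = $647,832.39 − $444,622.23 = $203,210.16.
In-quota duty = $444,622.23 × 7.5% = $33,346.67. Over-quota duty = $203,210.16 × 28.5% = $57,914.90.
Line duty = $33,346.67 + $57,914.90 = $91,261.57.
Line 3 (P-417, Erimark, 3,584 units, $752,532.48):
Base rate for P-417 is $6.91/unit.
Additional duty on P-417 from Erimark: +3.2% ad valorem. Applied ad valorem rate = 3.2%.
Duty = $752,532.48 × 3.2% + 3,584 × $6.91 = $48,846.48.
Total = $0.00 + $91,261.57 + $48,846.48 = $140,108.05.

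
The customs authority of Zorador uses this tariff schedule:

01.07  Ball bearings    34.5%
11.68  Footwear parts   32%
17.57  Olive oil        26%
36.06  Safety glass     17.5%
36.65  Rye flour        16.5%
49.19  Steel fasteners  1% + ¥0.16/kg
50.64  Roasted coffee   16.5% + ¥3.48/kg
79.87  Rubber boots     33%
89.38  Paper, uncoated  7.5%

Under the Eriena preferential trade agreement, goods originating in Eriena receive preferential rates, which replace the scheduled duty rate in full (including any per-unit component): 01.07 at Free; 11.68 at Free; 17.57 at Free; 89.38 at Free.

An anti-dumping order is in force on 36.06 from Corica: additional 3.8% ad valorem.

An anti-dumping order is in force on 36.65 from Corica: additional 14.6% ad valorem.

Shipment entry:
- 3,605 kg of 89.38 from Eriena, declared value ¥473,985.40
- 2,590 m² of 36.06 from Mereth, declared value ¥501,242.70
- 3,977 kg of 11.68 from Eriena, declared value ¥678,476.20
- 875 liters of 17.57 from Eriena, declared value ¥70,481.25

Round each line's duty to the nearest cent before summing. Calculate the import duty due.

¥87,717.47

Line 1 (89.38, Eriena, 3,605 kg, ¥473,985.40):
Base rate for 89.38 is 7.5%.
Origin Eriena qualifies under the Zorador–Eriena agreement and 89.38 is covered: preferential rate Free applies instead.
Duty = ¥473,985.40 × 0% = ¥0.00.
Line 2 (36.06, Mereth, 2,590 m², ¥501,242.70):
Base rate for 36.06 is 17.5%.
The additional-duty order on 36.06 targets Corica, not Mereth; it does not apply.
Duty = ¥501,242.70 × 17.5% = ¥87,717.47.
Line 3 (11.68, Eriena, 3,977 kg, ¥678,476.20):
Base rate for 11.68 is 32%.
Origin Eriena qualifies under the Zorador–Eriena agreement and 11.68 is covered: preferential rate Free applies instead.
Duty = ¥678,476.20 × 0% = ¥0.00.
Line 4 (17.57, Eriena, 875 liters, ¥70,481.25):
Base rate for 17.57 is 26%.
Origin Eriena qualifies under the Zorador–Eriena agreement and 17.57 is covered: preferential rate Free applies instead.
Duty = ¥70,481.25 × 0% = ¥0.00.
Total = ¥0.00 + ¥87,717.47 + ¥0.00 + ¥0.00 = ¥87,717.47.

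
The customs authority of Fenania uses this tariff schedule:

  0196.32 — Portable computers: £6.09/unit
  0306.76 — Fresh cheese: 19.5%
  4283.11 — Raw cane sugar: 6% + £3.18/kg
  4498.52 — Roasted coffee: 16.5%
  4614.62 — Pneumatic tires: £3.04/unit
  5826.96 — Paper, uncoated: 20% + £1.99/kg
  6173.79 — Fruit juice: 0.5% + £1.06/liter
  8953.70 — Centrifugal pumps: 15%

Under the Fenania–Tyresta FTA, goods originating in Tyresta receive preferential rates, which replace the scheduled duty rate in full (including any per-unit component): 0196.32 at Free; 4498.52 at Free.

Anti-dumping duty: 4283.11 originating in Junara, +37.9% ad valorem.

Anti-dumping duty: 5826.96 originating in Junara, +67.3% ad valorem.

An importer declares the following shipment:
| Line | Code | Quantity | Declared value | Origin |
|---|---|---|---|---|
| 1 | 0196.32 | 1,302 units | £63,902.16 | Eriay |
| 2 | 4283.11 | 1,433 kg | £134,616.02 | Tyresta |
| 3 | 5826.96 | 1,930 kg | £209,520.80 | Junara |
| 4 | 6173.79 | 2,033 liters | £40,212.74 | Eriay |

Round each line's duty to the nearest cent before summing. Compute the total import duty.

Line 1 (0196.32, Eriay, 1,302 units, £63,902.16):
Base rate for 0196.32 is £6.09/unit.
0196.32 has an FTA preferential rate, but origin Eriay is not Tyresta; base rate stands.
Duty = 1,302 × £6.09 = £7,929.18.
Line 2 (4283.11, Tyresta, 1,433 kg, £134,616.02):
Base rate for 4283.11 is 6% + £3.18/kg.
Origin Tyresta is the FTA partner but 4283.11 is not on the preference list; base rate stands.
The additional-duty order on 4283.11 targets Junara, not Tyresta; it does not apply.
Duty = £134,616.02 × 6% + 1,433 × £3.18 = £12,633.90.
Line 3 (5826.96, Junara, 1,930 kg, £209,520.80):
Base rate for 5826.96 is 20% + £1.99/kg.
Additional duty on 5826.96 from Junara: +67.3%. Applied ad valorem rate: 20% + 67.3% = 87.3%.
Duty = £209,520.80 × 87.3% + 1,930 × £1.99 = £186,752.36.
Line 4 (6173.79, Eriay, 2,033 liters, £40,212.74):
Base rate for 6173.79 is 0.5% + £1.06/liter.
Duty = £40,212.74 × 0.5% + 2,033 × £1.06 = £2,356.04.
Total = £7,929.18 + £12,633.90 + £186,752.36 + £2,356.04 = £209,671.48.

£209,671.48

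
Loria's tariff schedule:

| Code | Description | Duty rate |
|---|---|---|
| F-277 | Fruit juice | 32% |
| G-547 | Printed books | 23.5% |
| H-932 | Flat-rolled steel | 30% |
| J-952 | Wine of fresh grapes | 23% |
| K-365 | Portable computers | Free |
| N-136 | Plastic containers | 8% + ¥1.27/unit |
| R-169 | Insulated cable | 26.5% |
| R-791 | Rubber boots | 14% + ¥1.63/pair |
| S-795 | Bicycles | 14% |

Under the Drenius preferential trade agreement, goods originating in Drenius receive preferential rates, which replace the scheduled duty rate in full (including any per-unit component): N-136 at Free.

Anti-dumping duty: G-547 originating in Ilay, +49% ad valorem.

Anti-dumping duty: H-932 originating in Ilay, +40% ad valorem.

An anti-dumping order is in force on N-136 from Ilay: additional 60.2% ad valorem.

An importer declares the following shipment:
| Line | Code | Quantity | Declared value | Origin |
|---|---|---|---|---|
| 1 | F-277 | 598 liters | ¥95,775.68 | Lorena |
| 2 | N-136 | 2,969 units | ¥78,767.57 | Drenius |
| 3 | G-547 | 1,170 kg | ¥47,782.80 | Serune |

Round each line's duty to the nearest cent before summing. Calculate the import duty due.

Line 1 (F-277, Lorena, 598 liters, ¥95,775.68):
Base rate for F-277 is 32%.
Duty = ¥95,775.68 × 32% = ¥30,648.22.
Line 2 (N-136, Drenius, 2,969 units, ¥78,767.57):
Base rate for N-136 is 8% + ¥1.27/unit.
Origin Drenius qualifies under the Loria–Drenius agreement and N-136 is covered: preferential rate Free applies instead.
The additional-duty order on N-136 targets Ilay, not Drenius; it does not apply.
Duty = ¥78,767.57 × 0% = ¥0.00.
Line 3 (G-547, Serune, 1,170 kg, ¥47,782.80):
Base rate for G-547 is 23.5%.
The additional-duty order on G-547 targets Ilay, not Serune; it does not apply.
Duty = ¥47,782.80 × 23.5% = ¥11,228.96.
Total = ¥30,648.22 + ¥0.00 + ¥11,228.96 = ¥41,877.18.

¥41,877.18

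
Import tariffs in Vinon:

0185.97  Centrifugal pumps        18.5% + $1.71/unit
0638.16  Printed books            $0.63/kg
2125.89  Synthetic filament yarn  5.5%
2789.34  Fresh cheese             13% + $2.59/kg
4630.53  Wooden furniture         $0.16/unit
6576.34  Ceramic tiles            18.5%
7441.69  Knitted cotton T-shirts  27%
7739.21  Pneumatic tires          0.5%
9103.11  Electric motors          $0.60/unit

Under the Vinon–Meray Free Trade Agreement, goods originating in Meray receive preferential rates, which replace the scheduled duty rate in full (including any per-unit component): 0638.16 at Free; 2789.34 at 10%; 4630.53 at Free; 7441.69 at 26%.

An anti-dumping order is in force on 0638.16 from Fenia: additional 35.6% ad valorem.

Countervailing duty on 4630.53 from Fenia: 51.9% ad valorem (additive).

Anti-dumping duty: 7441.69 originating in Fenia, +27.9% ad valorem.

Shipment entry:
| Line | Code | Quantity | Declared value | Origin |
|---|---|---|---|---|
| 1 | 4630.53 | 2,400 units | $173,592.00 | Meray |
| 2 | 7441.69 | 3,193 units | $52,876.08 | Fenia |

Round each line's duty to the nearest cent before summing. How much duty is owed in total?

Line 1 (4630.53, Meray, 2,400 units, $173,592.00):
Base rate for 4630.53 is $0.16/unit.
Origin Meray qualifies under the Vinon–Meray agreement and 4630.53 is covered: preferential rate Free applies instead.
The additional-duty order on 4630.53 targets Fenia, not Meray; it does not apply.
Duty = $173,592.00 × 0% = $0.00.
Line 2 (7441.69, Fenia, 3,193 units, $52,876.08):
Base rate for 7441.69 is 27%.
7441.69 has an FTA preferential rate, but origin Fenia is not Meray; base rate stands.
Additional duty on 7441.69 from Fenia: +27.9%. Applied ad valorem rate: 27% + 27.9% = 54.9%.
Duty = $52,876.08 × 54.9% = $29,028.97.
Total = $0.00 + $29,028.97 = $29,028.97.

$29,028.97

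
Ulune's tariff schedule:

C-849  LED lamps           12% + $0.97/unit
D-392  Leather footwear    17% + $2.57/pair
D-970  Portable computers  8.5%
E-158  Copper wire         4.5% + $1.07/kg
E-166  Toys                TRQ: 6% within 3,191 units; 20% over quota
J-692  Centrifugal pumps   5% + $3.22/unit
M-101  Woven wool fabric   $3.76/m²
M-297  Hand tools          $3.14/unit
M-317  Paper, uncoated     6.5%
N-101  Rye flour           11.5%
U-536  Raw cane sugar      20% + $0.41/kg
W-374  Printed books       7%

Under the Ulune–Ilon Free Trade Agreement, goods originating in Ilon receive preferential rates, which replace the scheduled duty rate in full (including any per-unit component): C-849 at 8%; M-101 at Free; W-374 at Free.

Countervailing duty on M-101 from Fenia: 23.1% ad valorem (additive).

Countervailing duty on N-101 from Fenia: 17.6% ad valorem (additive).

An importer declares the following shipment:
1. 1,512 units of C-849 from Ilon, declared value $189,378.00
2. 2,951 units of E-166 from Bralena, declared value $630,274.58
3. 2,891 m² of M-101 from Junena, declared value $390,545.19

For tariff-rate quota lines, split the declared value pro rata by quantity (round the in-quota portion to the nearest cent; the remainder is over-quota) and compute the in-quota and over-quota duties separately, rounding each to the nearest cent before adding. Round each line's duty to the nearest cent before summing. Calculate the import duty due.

$63,836.87

Line 1 (C-849, Ilon, 1,512 units, $189,378.00):
Base rate for C-849 is 12% + $0.97/unit.
Origin Ilon qualifies under the Ulune–Ilon agreement and C-849 is covered: preferential rate 8% applies instead.
Duty = $189,378.00 × 8% = $15,150.24.
Line 2 (E-166, Bralena, 2,951 units, $630,274.58):
Code E-166 is under a tariff-rate quota (threshold 3,191 units). Quantity 2,951 units is within the quota, so the in-quota rate 6% applies to the full value.
Duty = $630,274.58 × 6% = $37,816.47.
Line 3 (M-101, Junena, 2,891 m², $390,545.19):
Base rate for M-101 is $3.76/m².
M-101 has an FTA preferential rate, but origin Junena is not Ilon; base rate stands.
The additional-duty order on M-101 targets Fenia, not Junena; it does not apply.
Duty = 2,891 × $3.76 = $10,870.16.
Total = $15,150.24 + $37,816.47 + $10,870.16 = $63,836.87.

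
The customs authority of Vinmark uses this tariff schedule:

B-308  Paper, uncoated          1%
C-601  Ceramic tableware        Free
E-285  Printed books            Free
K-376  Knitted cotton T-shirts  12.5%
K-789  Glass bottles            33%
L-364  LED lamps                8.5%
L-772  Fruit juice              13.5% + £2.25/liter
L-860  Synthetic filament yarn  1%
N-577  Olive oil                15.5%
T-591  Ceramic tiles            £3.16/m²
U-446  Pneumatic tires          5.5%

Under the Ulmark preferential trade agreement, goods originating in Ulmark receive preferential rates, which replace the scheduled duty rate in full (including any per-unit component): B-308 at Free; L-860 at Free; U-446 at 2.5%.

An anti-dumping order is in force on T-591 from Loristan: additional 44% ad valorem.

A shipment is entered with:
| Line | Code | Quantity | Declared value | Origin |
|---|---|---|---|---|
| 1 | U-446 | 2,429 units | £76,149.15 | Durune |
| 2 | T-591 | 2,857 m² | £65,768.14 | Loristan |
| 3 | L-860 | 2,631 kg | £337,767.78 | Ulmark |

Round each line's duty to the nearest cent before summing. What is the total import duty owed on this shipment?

Line 1 (U-446, Durune, 2,429 units, £76,149.15):
Base rate for U-446 is 5.5%.
U-446 has an FTA preferential rate, but origin Durune is not Ulmark; base rate stands.
Duty = £76,149.15 × 5.5% = £4,188.20.
Line 2 (T-591, Loristan, 2,857 m², £65,768.14):
Base rate for T-591 is £3.16/m².
Additional duty on T-591 from Loristan: +44% ad valorem. Applied ad valorem rate = 44%.
Duty = £65,768.14 × 44% + 2,857 × £3.16 = £37,966.10.
Line 3 (L-860, Ulmark, 2,631 kg, £337,767.78):
Base rate for L-860 is 1%.
Origin Ulmark qualifies under the Vinmark–Ulmark agreement and L-860 is covered: preferential rate Free applies instead.
Duty = £337,767.78 × 0% = £0.00.
Total = £4,188.20 + £37,966.10 + £0.00 = £42,154.30.

£42,154.30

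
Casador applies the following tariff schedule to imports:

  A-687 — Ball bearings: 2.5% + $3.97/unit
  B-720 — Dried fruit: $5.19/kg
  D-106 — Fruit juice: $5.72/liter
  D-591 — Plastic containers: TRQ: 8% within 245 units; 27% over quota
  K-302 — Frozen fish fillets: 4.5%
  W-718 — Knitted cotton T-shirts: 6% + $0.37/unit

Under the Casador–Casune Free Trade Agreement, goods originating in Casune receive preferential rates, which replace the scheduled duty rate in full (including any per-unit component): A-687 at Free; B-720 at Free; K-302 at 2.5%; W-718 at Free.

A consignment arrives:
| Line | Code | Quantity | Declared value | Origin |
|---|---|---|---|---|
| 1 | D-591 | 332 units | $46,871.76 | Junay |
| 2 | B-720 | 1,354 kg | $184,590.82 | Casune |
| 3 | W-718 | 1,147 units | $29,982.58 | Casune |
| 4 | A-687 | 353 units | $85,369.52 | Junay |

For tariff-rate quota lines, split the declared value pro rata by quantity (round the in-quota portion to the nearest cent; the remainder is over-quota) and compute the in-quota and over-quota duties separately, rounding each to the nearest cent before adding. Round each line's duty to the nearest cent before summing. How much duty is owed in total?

$9,619.10

Line 1 (D-591, Junay, 332 units, $46,871.76):
Code D-591 is under a tariff-rate quota (threshold 245 units). In-quota: 245 units at 8%; over-quota: 87 units at 27%.
Pro-rata value split: in-quota = $46,871.76 × 245/332 = $34,589.10; over-quota = $46,871.76 − $34,589.10 = $12,282.66.
In-quota duty = $34,589.10 × 8% = $2,767.13. Over-quota duty = $12,282.66 × 27% = $3,316.32.
Line duty = $2,767.13 + $3,316.32 = $6,083.45.
Line 2 (B-720, Casune, 1,354 kg, $184,590.82):
Base rate for B-720 is $5.19/kg.
Origin Casune qualifies under the Casador–Casune agreement and B-720 is covered: preferential rate Free applies instead.
Duty = $184,590.82 × 0% = $0.00.
Line 3 (W-718, Casune, 1,147 units, $29,982.58):
Base rate for W-718 is 6% + $0.37/unit.
Origin Casune qualifies under the Casador–Casune agreement and W-718 is covered: preferential rate Free applies instead.
Duty = $29,982.58 × 0% = $0.00.
Line 4 (A-687, Junay, 353 units, $85,369.52):
Base rate for A-687 is 2.5% + $3.97/unit.
A-687 has an FTA preferential rate, but origin Junay is not Casune; base rate stands.
Duty = $85,369.52 × 2.5% + 353 × $3.97 = $3,535.65.
Total = $6,083.45 + $0.00 + $0.00 + $3,535.65 = $9,619.10.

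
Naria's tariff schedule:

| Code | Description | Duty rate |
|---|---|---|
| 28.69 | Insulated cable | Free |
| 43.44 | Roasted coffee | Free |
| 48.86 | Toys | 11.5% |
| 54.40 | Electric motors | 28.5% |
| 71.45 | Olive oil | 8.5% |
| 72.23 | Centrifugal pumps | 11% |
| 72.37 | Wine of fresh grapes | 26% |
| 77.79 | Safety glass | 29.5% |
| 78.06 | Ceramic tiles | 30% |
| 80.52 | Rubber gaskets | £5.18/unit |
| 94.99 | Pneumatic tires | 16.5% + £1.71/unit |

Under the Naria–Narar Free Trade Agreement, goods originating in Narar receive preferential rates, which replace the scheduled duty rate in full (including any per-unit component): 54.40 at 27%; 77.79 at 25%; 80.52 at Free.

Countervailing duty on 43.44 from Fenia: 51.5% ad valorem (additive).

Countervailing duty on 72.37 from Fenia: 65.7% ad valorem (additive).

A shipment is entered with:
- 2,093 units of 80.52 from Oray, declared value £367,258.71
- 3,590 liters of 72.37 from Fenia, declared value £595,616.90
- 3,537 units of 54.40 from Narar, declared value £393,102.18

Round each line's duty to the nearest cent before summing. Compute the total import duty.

Line 1 (80.52, Oray, 2,093 units, £367,258.71):
Base rate for 80.52 is £5.18/unit.
80.52 has an FTA preferential rate, but origin Oray is not Narar; base rate stands.
Duty = 2,093 × £5.18 = £10,841.74.
Line 2 (72.37, Fenia, 3,590 liters, £595,616.90):
Base rate for 72.37 is 26%.
Additional duty on 72.37 from Fenia: +65.7%. Applied ad valorem rate: 26% + 65.7% = 91.7%.
Duty = £595,616.90 × 91.7% = £546,180.70.
Line 3 (54.40, Narar, 3,537 units, £393,102.18):
Base rate for 54.40 is 28.5%.
Origin Narar qualifies under the Naria–Narar agreement and 54.40 is covered: preferential rate 27% applies instead.
Duty = £393,102.18 × 27% = £106,137.59.
Total = £10,841.74 + £546,180.70 + £106,137.59 = £663,160.03.

£663,160.03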